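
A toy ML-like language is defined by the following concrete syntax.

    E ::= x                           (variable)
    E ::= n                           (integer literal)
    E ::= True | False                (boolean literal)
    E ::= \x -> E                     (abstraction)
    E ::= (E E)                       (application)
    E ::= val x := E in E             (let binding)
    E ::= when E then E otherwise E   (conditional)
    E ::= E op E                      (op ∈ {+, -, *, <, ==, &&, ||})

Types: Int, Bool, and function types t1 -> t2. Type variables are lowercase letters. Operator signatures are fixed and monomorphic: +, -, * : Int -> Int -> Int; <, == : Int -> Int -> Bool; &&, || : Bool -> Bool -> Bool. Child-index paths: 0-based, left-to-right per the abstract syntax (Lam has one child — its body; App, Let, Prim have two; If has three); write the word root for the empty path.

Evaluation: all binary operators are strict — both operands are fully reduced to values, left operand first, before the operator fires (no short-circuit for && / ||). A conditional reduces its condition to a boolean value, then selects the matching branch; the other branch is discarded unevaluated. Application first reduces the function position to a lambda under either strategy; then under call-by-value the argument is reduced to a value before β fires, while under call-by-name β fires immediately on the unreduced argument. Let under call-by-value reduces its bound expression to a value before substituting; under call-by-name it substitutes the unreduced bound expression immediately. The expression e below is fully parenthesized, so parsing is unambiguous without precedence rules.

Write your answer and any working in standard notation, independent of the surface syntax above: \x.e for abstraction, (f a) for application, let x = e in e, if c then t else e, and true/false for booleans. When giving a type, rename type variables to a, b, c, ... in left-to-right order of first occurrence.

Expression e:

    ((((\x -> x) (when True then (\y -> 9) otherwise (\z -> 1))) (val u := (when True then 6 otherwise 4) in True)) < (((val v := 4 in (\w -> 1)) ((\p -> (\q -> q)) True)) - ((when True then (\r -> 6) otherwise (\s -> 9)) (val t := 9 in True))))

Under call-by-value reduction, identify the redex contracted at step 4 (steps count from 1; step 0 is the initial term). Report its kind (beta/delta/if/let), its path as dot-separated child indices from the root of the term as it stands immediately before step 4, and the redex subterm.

Answer: let at 0.1 : (let u = 6 in true)

Working:
step 0: ((((\x.x) (if true then (\y.9) else (\z.1))) (let u = (if true then 6 else 4) in true)) < (((let v = 4 in (\w.1)) ((\p.(\q.q)) true)) - ((if true then (\r.6) else (\s.9)) (let t = 9 in true))))
step 1: [if@0.0.1] ((((\x.x) (\y.9)) (let u = (if true then 6 else 4) in true)) < (((let v = 4 in (\w.1)) ((\p.(\q.q)) true)) - ((if true then (\r.6) else (\s.9)) (let t = 9 in true))))
step 2: [beta@0.0] (((\y.9) (let u = (if true then 6 else 4) in true)) < (((let v = 4 in (\w.1)) ((\p.(\q.q)) true)) - ((if true then (\r.6) else (\s.9)) (let t = 9 in true))))
step 3: [if@0.1.0] (((\y.9) (let u = 6 in true)) < (((let v = 4 in (\w.1)) ((\p.(\q.q)) true)) - ((if true then (\r.6) else (\s.9)) (let t = 9 in true))))
step 4: [let@0.1] (((\y.9) true) < (((let v = 4 in (\w.1)) ((\p.(\q.q)) true)) - ((if true then (\r.6) else (\s.9)) (let t = 9 in true))))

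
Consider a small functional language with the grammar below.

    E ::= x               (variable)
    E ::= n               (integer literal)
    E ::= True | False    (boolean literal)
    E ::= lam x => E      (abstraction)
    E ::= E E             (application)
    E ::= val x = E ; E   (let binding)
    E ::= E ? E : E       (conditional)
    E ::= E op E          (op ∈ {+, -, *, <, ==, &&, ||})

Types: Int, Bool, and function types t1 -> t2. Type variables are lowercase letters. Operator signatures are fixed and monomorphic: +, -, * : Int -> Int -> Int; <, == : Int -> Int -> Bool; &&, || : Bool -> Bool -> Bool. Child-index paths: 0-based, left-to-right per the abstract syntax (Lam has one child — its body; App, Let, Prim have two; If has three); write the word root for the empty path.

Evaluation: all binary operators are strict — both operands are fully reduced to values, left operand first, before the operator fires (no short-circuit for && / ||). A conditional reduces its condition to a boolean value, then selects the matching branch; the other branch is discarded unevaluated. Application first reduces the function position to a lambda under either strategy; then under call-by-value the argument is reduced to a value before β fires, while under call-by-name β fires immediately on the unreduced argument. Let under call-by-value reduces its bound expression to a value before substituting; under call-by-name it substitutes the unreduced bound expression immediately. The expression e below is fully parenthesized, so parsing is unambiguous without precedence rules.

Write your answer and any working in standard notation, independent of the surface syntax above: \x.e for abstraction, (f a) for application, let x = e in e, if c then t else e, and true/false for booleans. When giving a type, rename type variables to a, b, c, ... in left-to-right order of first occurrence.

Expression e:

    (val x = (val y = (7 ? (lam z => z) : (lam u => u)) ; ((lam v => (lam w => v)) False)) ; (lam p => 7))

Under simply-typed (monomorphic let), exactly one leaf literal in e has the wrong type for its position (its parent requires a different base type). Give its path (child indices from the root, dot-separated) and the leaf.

Derivation:
  unify Int ~ Bool
  FAIL: mismatch Int ~ Bool

Answer: 0.0.0 : 7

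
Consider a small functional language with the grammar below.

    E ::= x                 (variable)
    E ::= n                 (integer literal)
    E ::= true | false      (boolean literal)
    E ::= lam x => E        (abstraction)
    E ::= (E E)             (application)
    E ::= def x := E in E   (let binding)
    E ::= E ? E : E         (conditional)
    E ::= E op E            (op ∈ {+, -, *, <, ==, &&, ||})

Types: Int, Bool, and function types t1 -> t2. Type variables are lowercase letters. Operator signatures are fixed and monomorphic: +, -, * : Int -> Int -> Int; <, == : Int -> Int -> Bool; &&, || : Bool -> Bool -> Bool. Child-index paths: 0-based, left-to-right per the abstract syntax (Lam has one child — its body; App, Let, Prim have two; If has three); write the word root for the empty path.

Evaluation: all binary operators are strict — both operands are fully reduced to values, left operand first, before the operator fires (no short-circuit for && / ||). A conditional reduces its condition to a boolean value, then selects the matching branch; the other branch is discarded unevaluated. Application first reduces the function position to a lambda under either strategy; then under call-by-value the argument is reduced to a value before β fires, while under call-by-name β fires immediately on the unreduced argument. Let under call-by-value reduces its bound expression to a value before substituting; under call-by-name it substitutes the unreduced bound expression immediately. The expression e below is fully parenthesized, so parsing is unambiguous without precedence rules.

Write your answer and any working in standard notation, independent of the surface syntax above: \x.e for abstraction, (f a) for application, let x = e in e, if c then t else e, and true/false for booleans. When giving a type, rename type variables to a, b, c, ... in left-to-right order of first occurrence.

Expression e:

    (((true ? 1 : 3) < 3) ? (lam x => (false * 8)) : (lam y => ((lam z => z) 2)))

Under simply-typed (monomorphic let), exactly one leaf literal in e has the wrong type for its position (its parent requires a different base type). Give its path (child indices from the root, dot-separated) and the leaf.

Answer: 1.0.0 : false

Trace:
  unify Bool ~ Bool
  unify Int ~ Int
  unify Int ~ Int
  unify Int ~ Int
  unify Bool ~ Bool
  unify Bool ~ Int
  FAIL: mismatch Bool ~ Int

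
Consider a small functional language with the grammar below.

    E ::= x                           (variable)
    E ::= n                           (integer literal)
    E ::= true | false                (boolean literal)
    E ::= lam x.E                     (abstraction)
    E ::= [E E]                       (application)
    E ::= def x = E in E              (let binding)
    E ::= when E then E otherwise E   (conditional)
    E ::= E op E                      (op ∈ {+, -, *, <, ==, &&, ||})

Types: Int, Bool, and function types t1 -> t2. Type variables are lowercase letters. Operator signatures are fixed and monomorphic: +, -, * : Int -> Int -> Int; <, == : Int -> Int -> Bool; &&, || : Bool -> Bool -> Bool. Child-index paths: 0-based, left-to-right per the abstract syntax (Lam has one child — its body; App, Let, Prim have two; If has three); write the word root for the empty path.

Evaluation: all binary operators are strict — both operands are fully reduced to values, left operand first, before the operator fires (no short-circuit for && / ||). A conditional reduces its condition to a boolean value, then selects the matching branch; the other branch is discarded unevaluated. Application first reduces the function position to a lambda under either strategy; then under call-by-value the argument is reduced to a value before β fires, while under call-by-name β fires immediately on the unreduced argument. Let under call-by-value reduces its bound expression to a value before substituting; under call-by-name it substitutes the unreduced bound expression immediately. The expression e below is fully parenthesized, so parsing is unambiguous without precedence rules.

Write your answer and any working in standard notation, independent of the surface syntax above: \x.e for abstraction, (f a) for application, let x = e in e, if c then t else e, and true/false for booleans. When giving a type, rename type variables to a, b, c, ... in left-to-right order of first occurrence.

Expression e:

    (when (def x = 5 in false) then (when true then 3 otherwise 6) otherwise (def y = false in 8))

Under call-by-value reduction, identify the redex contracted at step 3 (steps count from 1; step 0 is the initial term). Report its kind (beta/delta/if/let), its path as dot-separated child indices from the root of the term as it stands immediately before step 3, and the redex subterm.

Trace:
step 0: (if (let x = 5 in false) then (if true then 3 else 6) else (let y = false in 8))
step 1: [let@0] (if false then (if true then 3 else 6) else (let y = false in 8))
step 2: [if@root] (let y = false in 8)
step 3: [let@root] 8

Answer: let at root : (let y = false in 8)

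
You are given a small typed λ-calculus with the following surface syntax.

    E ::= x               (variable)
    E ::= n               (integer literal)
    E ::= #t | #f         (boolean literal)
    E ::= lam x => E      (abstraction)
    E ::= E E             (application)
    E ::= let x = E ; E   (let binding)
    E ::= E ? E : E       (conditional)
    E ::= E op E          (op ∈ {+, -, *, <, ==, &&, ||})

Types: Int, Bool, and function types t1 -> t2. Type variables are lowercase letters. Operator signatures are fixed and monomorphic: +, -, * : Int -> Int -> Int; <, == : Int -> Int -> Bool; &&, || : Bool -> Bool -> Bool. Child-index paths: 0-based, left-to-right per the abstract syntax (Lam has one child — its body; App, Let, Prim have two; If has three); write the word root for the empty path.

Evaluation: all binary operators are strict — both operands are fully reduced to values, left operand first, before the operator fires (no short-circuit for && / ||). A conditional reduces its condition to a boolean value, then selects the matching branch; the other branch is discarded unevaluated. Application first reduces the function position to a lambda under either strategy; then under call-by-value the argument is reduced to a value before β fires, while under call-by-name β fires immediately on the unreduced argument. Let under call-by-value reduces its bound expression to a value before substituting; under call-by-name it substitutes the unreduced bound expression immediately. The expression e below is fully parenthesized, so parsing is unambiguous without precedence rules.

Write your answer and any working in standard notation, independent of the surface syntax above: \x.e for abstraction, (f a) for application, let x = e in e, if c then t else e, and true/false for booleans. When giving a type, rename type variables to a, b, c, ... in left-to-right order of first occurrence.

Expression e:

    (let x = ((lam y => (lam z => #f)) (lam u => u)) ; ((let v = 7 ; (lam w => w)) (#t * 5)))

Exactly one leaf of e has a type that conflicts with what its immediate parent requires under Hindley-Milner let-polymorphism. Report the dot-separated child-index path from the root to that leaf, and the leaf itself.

Derivation:
\z._ : b -> Bool
\y._ : a -> b -> Bool
u : c
\u._ : c -> c
  unify a -> b -> Bool ~ (c -> c) -> d
  unify a ~ c -> c
  unify b -> Bool ~ d
_ _ : b -> Bool
let x : forall. b -> Bool
let v : Int
w : e
\w._ : e -> e
  unify Bool ~ Int
  FAIL: mismatch Bool ~ Int

Answer: 1.1.0 : true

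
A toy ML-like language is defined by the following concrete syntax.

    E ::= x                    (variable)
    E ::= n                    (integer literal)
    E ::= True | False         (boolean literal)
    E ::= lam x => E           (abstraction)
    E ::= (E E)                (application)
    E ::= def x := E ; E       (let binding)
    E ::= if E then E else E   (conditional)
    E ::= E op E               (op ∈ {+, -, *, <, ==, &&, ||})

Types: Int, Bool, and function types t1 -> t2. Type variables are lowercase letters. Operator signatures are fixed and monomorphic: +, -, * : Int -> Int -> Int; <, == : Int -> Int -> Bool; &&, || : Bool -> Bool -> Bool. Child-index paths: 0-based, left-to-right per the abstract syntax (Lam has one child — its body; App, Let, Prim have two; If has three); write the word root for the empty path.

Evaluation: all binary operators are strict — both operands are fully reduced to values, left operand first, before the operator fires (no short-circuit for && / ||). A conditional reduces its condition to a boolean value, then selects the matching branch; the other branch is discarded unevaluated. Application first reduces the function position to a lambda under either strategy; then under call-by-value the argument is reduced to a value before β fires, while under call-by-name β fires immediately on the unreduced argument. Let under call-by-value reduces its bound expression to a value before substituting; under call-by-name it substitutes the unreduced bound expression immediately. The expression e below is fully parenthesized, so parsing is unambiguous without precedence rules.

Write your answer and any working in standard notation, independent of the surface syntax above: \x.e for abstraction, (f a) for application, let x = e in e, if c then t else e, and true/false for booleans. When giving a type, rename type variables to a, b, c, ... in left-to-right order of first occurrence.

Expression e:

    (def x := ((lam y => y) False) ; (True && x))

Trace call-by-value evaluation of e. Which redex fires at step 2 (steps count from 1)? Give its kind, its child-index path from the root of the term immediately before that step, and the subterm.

Working:
step 0: (let x = ((\y.y) false) in (true && x))
step 1: [beta@0] (let x = false in (true && x))
step 2: [let@root] (true && false)

Answer: let at root : (let x = false in (true && x))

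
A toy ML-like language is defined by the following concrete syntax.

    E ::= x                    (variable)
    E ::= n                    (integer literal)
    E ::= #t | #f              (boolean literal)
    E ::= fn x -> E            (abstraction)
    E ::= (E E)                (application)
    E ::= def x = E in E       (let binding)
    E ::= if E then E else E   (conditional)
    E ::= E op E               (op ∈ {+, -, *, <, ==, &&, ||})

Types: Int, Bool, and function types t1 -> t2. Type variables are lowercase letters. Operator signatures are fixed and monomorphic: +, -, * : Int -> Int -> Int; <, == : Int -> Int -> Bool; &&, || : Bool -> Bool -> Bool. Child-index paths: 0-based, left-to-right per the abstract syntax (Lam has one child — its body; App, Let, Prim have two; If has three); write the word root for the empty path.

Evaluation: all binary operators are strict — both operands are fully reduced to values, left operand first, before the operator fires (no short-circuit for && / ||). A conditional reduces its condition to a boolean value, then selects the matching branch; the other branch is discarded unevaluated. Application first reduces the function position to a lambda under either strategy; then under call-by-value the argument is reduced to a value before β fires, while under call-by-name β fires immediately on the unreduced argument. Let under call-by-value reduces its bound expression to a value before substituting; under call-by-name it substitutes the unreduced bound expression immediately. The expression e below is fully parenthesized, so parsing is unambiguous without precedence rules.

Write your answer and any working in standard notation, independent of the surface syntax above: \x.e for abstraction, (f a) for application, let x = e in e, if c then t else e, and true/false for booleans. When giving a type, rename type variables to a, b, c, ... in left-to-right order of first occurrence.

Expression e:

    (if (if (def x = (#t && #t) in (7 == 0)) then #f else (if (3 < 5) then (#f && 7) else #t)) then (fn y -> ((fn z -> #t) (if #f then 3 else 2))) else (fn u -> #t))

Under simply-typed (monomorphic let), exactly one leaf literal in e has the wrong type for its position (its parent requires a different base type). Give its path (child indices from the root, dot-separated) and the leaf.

Derivation:
  unify Bool ~ Bool
  unify Bool ~ Bool
let x : Bool
  unify Int ~ Int
  unify Int ~ Int
  unify Bool ~ Bool
  unify Int ~ Int
  unify Int ~ Int
  unify Bool ~ Bool
  unify Bool ~ Bool
  unify Int ~ Bool
  FAIL: mismatch Int ~ Bool

Answer: 0.2.1.1 : 7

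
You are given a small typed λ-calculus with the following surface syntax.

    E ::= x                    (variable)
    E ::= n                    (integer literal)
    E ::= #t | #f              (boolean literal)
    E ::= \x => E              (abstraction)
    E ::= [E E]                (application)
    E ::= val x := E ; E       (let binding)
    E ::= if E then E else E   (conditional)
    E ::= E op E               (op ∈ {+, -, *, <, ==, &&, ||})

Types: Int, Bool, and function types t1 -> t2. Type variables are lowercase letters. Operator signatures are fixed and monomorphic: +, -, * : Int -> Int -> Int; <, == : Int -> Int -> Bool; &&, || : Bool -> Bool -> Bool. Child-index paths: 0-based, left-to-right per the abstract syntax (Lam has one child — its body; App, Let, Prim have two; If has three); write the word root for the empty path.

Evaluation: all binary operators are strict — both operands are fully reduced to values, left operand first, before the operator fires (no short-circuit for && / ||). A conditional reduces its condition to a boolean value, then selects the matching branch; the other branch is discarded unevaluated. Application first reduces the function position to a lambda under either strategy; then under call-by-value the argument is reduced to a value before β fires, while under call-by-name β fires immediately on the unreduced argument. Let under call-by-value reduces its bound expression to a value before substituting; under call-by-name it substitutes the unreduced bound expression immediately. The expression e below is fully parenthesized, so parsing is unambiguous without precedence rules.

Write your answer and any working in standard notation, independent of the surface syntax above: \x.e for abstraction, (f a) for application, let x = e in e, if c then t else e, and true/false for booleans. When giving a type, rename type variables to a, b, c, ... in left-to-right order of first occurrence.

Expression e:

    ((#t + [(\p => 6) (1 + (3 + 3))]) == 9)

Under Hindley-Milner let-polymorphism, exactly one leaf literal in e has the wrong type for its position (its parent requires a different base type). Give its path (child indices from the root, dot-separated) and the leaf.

Answer: 0.0 : true

Derivation:
  unify Bool ~ Int
  FAIL: mismatch Bool ~ Int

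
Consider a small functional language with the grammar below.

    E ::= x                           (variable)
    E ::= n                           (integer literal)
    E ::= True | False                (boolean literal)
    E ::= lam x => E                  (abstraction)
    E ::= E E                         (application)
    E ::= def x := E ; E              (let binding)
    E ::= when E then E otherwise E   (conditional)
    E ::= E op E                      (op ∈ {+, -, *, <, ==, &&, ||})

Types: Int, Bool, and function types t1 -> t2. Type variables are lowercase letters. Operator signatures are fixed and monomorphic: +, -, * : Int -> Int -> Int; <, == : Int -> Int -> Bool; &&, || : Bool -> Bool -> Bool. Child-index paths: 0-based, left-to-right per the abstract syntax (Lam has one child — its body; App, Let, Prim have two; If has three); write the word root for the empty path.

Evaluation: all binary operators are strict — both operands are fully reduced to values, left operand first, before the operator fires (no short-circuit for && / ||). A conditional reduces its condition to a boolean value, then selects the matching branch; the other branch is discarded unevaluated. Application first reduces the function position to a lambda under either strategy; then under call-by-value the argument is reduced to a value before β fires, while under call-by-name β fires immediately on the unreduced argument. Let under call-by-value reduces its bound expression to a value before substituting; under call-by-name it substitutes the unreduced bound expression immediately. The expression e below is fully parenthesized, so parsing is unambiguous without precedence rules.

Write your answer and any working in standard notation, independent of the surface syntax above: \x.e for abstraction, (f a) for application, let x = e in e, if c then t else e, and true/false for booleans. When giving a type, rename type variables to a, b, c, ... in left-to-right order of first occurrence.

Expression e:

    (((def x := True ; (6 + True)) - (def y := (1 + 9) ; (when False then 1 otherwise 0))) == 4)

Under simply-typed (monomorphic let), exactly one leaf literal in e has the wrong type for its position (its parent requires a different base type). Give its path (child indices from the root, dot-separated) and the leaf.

Answer: 0.0.1.1 : true

Trace:
let x : Bool
  unify Int ~ Int
  unify Bool ~ Int
  FAIL: mismatch Bool ~ Int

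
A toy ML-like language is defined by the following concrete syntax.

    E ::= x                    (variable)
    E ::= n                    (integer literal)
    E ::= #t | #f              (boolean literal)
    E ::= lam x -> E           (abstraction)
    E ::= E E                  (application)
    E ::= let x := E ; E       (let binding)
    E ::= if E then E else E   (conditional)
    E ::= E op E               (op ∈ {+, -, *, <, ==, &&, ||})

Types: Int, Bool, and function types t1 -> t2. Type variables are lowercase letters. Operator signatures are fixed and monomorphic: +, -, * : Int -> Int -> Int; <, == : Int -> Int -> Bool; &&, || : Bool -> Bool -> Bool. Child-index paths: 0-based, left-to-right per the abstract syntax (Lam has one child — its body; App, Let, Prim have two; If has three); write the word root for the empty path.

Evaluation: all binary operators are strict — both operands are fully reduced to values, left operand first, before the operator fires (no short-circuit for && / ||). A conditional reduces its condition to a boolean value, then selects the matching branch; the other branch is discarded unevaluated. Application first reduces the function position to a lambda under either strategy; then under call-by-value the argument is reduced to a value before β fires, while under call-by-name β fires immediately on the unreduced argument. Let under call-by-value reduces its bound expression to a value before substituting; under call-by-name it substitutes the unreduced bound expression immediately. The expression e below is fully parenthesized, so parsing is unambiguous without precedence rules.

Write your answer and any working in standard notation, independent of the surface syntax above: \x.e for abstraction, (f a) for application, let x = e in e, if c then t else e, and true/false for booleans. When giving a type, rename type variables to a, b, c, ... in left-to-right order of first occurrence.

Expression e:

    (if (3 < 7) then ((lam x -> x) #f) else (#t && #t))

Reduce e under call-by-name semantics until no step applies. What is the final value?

Answer: false

Trace:
step 0: (if (3 < 7) then ((\x.x) false) else (true && true))
step 1: [delta@0] (if true then ((\x.x) false) else (true && true))
step 2: [if@root] ((\x.x) false)
step 3: [beta@root] false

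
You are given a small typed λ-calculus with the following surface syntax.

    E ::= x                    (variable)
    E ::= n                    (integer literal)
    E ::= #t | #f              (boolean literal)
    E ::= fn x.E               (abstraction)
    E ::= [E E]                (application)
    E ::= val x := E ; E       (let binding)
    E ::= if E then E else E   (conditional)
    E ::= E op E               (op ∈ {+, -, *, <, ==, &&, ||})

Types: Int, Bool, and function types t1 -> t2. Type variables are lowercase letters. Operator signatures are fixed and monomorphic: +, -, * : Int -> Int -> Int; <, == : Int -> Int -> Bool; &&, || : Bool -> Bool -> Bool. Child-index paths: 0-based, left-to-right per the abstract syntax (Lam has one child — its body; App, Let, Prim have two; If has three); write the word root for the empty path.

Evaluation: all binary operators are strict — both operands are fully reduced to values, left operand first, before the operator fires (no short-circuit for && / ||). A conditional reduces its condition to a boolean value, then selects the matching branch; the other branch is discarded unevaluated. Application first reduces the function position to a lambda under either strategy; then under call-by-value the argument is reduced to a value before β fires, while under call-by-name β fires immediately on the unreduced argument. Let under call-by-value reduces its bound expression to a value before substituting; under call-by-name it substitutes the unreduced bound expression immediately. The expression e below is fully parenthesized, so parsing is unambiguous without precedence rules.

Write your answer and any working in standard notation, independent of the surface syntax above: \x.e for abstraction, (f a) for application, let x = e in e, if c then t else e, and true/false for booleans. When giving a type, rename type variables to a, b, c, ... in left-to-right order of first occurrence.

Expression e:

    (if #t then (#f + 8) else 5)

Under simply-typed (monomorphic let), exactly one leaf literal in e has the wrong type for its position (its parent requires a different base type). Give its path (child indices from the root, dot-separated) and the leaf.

Answer: 1.0 : false

Working:
  unify Bool ~ Bool
  unify Bool ~ Int
  FAIL: mismatch Bool ~ Int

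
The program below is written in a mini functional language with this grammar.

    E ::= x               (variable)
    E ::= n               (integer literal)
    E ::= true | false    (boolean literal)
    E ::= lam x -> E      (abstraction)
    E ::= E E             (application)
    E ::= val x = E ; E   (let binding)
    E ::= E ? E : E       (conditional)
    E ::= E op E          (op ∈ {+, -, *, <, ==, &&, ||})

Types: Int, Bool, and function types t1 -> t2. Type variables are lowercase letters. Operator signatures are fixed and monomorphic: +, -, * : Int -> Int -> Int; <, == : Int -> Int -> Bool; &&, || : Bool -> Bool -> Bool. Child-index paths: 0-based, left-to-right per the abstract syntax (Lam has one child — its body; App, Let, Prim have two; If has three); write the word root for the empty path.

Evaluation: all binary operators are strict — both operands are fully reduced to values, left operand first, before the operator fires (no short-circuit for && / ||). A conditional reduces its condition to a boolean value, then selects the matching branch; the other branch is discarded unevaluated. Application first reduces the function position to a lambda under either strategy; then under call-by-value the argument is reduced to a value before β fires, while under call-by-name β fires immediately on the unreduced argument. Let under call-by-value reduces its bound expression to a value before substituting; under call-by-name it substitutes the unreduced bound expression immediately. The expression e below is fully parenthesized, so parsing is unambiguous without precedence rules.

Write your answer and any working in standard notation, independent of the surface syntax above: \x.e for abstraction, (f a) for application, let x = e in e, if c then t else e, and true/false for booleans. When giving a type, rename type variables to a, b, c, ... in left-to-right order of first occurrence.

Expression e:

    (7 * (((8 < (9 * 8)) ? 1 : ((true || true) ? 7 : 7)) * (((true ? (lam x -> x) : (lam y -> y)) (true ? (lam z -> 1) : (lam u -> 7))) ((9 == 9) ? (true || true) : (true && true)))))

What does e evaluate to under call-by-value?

Derivation:
step 0: (7 * ((if (8 < (9 * 8)) then 1 else (if (true || true) then 7 else 7)) * (((if true then (\x.x) else (\y.y)) (if true then (\z.1) else (\u.7))) (if (9 == 9) then (true || true) else (true && true)))))
step 1: [delta@1.0.0.1] (7 * ((if (8 < 72) then 1 else (if (true || true) then 7 else 7)) * (((if true then (\x.x) else (\y.y)) (if true then (\z.1) else (\u.7))) (if (9 == 9) then (true || true) else (true && true)))))
step 2: [delta@1.0.0] (7 * ((if true then 1 else (if (true || true) then 7 else 7)) * (((if true then (\x.x) else (\y.y)) (if true then (\z.1) else (\u.7))) (if (9 == 9) then (true || true) else (true && true)))))
step 3: [if@1.0] (7 * (1 * (((if true then (\x.x) else (\y.y)) (if true then (\z.1) else (\u.7))) (if (9 == 9) then (true || true) else (true && true)))))
step 4: [if@1.1.0.0] (7 * (1 * (((\x.x) (if true then (\z.1) else (\u.7))) (if (9 == 9) then (true || true) else (true && true)))))
step 5: [if@1.1.0.1] (7 * (1 * (((\x.x) (\z.1)) (if (9 == 9) then (true || true) else (true && true)))))
step 6: [beta@1.1.0] (7 * (1 * ((\z.1) (if (9 == 9) then (true || true) else (true && true)))))
step 7: [delta@1.1.1.0] (7 * (1 * ((\z.1) (if true then (true || true) else (true && true)))))
step 8: [if@1.1.1] (7 * (1 * ((\z.1) (true || true))))
step 9: [delta@1.1.1] (7 * (1 * ((\z.1) true)))
step 10: [beta@1.1] (7 * (1 * 1))
step 11: [delta@1] (7 * 1)
step 12: [delta@root] 7

Answer: 7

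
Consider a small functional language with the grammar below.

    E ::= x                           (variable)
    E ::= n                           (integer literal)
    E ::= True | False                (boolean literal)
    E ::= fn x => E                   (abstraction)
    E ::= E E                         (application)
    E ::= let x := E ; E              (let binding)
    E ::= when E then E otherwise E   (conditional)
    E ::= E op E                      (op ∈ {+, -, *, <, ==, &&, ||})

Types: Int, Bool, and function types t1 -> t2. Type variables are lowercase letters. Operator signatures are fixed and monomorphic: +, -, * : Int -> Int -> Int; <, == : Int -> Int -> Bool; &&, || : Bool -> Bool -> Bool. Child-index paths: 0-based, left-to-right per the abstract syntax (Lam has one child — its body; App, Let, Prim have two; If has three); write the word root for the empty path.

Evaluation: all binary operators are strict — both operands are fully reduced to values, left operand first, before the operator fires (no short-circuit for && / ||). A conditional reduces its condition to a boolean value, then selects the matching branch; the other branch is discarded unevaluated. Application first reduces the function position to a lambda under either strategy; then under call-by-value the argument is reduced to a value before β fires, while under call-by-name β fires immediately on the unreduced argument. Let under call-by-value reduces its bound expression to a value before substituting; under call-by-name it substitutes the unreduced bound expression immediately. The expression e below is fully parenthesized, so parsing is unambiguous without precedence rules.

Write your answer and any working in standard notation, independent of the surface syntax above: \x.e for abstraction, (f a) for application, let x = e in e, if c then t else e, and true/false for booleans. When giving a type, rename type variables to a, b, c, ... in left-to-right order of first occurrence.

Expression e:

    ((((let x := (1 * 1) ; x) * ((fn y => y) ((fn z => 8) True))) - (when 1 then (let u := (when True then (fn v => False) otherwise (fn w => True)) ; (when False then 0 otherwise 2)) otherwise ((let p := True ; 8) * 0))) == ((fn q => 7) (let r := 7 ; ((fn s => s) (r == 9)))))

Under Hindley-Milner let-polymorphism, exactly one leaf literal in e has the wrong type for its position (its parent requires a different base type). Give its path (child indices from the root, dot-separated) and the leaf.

Answer: 0.1.0 : 1

Trace:
  unify Int ~ Int
  unify Int ~ Int
let x : Int
x : Int
  unify Int ~ Int
y : a
\y._ : a -> a
\z._ : b -> Int
  unify b -> Int ~ Bool -> c
  unify b ~ Bool
  unify Int ~ c
_ _ : Int
  unify a -> a ~ Int -> d
  unify a ~ Int
  unify Int ~ d
_ _ : Int
  unify Int ~ Int
  unify Int ~ Int
  unify Int ~ Bool
  FAIL: mismatch Int ~ Bool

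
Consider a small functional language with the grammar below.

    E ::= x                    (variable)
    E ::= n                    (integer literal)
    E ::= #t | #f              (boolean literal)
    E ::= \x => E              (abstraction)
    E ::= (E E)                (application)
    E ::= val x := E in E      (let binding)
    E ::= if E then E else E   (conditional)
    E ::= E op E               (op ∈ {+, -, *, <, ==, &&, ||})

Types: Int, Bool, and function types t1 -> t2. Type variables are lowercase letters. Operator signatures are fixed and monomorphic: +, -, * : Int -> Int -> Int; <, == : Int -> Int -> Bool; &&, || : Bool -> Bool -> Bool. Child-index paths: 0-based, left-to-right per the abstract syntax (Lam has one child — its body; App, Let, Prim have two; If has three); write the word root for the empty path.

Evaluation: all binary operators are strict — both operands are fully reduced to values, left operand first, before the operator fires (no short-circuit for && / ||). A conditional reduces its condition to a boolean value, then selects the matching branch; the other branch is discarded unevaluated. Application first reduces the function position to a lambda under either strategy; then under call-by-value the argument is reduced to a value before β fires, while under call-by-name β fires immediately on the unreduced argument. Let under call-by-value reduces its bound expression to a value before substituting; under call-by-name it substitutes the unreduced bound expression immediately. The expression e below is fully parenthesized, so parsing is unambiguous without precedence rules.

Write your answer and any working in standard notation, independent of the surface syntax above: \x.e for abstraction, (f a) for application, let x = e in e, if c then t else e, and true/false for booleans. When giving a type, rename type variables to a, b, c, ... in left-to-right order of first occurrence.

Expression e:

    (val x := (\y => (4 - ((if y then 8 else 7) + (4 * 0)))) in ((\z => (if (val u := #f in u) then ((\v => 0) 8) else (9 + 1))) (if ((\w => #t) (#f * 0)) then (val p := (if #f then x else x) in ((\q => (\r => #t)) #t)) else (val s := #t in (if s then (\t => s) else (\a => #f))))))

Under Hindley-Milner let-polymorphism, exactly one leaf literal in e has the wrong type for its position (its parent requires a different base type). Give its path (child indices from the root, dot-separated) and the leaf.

Answer: 1.1.0.1.0 : false

Working:
  unify Int ~ Int
y : a
  unify a ~ Bool
  unify Int ~ Int
  unify Int ~ Int
  unify Int ~ Int
  unify Int ~ Int
  unify Int ~ Int
  unify Int ~ Int
\y._ : Bool -> Int
let x : Bool -> Int
let u : Bool
u : Bool
  unify Bool ~ Bool
\v._ : c -> Int
  unify c -> Int ~ Int -> d
  unify c ~ Int
  unify Int ~ d
_ _ : Int
  unify Int ~ Int
  unify Int ~ Int
  unify Int ~ Int
\z._ : b -> Int
\w._ : e -> Bool
  unify Bool ~ Int
  FAIL: mismatch Bool ~ Int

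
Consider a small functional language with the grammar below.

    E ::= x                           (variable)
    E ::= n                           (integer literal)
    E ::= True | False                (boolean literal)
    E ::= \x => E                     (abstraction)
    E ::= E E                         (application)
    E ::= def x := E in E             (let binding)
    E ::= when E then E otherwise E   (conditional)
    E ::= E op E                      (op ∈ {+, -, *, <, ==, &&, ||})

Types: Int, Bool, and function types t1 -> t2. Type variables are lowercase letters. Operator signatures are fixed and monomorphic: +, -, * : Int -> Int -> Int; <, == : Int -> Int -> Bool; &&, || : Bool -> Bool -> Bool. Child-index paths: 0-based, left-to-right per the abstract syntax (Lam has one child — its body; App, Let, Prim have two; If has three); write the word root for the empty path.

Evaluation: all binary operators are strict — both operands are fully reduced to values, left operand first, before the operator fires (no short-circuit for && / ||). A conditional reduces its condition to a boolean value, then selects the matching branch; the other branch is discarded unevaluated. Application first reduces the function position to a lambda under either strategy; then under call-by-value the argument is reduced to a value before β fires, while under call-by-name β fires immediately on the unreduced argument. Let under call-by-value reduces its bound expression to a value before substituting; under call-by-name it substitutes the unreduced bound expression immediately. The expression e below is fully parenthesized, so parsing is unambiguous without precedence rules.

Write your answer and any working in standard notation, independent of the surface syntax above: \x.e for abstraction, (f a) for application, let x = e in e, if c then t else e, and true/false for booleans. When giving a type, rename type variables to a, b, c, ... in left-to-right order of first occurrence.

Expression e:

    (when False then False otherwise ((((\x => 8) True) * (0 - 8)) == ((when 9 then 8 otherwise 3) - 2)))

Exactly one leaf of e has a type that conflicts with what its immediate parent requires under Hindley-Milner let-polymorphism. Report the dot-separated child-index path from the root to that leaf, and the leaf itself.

Working:
  unify Bool ~ Bool
\x._ : a -> Int
  unify a -> Int ~ Bool -> b
  unify a ~ Bool
  unify Int ~ b
_ _ : Int
  unify Int ~ Int
  unify Int ~ Int
  unify Int ~ Int
  unify Int ~ Int
  unify Int ~ Int
  unify Int ~ Bool
  FAIL: mismatch Int ~ Bool

Answer: 2.1.0.0 : 9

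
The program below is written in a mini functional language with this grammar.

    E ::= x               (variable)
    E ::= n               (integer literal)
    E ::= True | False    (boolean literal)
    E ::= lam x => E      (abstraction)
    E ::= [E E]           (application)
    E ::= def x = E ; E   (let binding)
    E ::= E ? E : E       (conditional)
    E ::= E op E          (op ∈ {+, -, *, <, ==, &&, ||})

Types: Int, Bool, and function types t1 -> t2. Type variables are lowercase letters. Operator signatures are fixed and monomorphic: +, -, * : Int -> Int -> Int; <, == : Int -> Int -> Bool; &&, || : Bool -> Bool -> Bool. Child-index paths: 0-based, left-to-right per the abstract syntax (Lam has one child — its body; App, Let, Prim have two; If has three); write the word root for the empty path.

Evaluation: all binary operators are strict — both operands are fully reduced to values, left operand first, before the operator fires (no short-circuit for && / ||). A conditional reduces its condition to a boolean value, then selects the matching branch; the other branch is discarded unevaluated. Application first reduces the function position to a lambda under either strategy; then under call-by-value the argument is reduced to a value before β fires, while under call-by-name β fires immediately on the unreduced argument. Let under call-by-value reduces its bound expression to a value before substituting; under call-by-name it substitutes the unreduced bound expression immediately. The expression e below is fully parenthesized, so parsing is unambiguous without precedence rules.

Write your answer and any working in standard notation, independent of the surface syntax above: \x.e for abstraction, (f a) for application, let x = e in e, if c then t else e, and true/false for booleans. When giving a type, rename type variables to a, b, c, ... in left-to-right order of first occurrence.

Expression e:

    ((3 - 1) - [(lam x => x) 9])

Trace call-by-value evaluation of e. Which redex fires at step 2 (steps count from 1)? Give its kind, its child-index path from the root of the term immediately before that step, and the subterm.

Trace:
step 0: ((3 - 1) - ((\x.x) 9))
step 1: [delta@0] (2 - ((\x.x) 9))
step 2: [beta@1] (2 - 9)

Answer: beta at 1 : ((\x.x) 9)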